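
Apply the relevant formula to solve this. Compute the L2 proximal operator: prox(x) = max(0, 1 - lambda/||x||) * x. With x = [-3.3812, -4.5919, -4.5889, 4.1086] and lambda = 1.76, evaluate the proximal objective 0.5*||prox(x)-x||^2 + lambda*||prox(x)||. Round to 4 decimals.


Step 1: Compute ||x||.
||x|| = 8.3938
Step 2: Compute scaling factor.
scale = max(0, 1 - 1.76/8.3938) = 0.7903
Step 3: prox(x) = [-2.6722, -3.6291, -3.6267, 3.2471]
||prox(x)|| = 6.6338
Step 4: Proximal objective.
0.5*||prox-x||^2 = 1.5488
lambda*||prox|| = 11.6755
Total = 13.2244


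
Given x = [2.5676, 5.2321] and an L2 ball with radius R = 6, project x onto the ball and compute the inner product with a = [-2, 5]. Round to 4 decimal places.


Step 1: Compute ||x|| (intermediates to 6 decimals).
||x|| = sqrt(2.5676^2 + 5.2321^2) = 5.828159
Step 2: Project.
Since ||x|| <= R, proj = x (no scaling needed).
proj(x) = [2.5676, 5.2321]
Step 3: Dot product.
a^T * proj(x) = -2*2.5676 + 5*5.2321 = 21.0253


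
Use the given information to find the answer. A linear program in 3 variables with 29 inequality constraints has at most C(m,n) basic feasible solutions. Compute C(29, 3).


Each vertex corresponds to some choice of n active constraints out of m, so the number of vertices is at most C(m, n) = m! / (n!(m-n)!).
m = 29, n = 3
Numerator: 29 * 28 * 27
Denominator: 3! = 6
C(29, 3) = 3654


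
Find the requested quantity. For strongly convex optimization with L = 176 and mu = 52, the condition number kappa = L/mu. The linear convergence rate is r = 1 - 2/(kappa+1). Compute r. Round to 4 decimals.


Step 1: Compute the condition number.
kappa = L/mu = 176/52 = 3.3846
Step 2: Compute the convergence rate.
r = 1 - 2/(kappa + 1) = 1 - 2*mu/(L + mu) = (L - mu)/(L + mu) = 124/228 = 0.5439


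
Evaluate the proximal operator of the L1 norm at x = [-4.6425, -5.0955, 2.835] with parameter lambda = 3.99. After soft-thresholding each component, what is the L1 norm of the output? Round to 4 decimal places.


Soft-thresholding with lambda = 3.99:
prox(-4.6425) = sign(-4.6425)*max(|-4.6425| - 3.99, 0) = -0.6525
prox(-5.0955) = sign(-5.0955)*max(|-5.0955| - 3.99, 0) = -1.1055
prox(2.835) = sign(2.835)*max(|2.835| - 3.99, 0) = 0.0
prox(x) = [-0.6525, -1.1055, 0.0]
||prox(x)||_1 = 0.6525 + 1.1055 + 0.0 = 1.758


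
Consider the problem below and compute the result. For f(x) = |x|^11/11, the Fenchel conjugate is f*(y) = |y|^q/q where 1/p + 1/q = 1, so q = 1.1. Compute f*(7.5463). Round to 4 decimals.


The conjugate exponent q satisfies 1/p + 1/q = 1.
p = 11, so q = 11/(11 - 1) = 1.1
|y|^q = 7.5463^1.1 = 9.2365
f*(7.5463) = 9.2365 / 1.1 = 8.3968


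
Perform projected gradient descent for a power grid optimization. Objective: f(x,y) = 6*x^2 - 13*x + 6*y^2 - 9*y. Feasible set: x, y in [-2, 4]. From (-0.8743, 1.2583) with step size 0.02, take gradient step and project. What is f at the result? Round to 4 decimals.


Step 1: Compute gradient at (-0.8743, 1.2583).
grad_x = 2*6*-0.8743 - 13 = -23.4916
grad_y = 2*6*1.2583 - 9 = 6.0996
Step 2: Gradient step.
x_raw = -0.8743 - 0.02*-23.4916 = -0.4045
y_raw = 1.2583 - 0.02*6.0996 = 1.1363
Step 3: Project onto [-2, 4].
x_proj = clip(-0.4045) = -0.4045
y_proj = clip(1.1363) = 1.1363
Step 4: Evaluate f.
f(-0.4045, 1.1363) = 3.7601


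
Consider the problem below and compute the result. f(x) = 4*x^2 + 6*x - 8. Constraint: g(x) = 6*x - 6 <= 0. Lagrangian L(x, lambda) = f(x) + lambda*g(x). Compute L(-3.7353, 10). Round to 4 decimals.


Step 1: Evaluate f(x).
f(-3.7353) = 4*(-3.7353)^2 + 6*(-3.7353) - 8 = 25.3981
Step 2: Evaluate g(x).
g(-3.7353) = 6*-3.7353 - 6 = -28.4118
Step 3: Compute Lagrangian.
L = 25.3981 + 10*-28.4118 = -258.7199


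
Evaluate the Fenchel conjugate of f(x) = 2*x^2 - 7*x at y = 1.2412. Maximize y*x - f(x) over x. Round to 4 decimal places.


f*(y) = sup_x {y*x - a*x^2 - b*x} = sup_x {(y-b)*x - a*x^2}
FOC: (y - b) - 2a*x = 0 => x* = (y - b)/(2a)
x* = (1.2412 + 7)/(2*2) = 2.0603
f*(1.2412) = (y-b)^2/(4a) = (1.2412 + 7)^2/(4*2)
= 67.9174/8 = 8.4897


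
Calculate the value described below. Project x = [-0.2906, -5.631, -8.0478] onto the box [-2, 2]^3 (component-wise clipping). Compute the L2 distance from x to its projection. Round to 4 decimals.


Project each component onto [-2, 2].
clip(-0.2906) = -0.2906, clip(-5.631) = -2.0, clip(-8.0478) = -2.0
Projection = [-0.2906, -2.0, -2.0]
Squared diffs: [0.0, 13.1842, 36.5759]
Distance = sqrt(49.7601) = 7.0541


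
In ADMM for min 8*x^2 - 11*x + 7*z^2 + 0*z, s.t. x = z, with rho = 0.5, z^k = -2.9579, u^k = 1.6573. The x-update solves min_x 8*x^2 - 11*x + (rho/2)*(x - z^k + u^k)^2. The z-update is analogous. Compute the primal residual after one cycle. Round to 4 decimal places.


ADMM iteration with rho = 0.5, z^k = -2.9579, u^k = 1.6573
Step 1: x-update.
Minimize 8*x^2 - 11*x + (0.5/2)*(x + 2.9579 + 1.6573)^2
FOC: (2*8 + 0.5)*x = 11 + 0.5*(-2.9579 - 1.6573)
x^{k+1} = 0.5268
Step 2: z-update.
Minimize 7*z^2 + 0*z + (0.5/2)*(0.5268 - z + 1.6573)^2
FOC: (2*7 + 0.5)*z = 0 + 0.5*(0.5268 + 1.6573)
z^{k+1} = 0.0753
Step 3: u-update.
u^{k+1} = 1.6573 + 0.5268 - 0.0753 = 2.1088
Step 4: Primal residual = |0.5268 - 0.0753| = 0.4515


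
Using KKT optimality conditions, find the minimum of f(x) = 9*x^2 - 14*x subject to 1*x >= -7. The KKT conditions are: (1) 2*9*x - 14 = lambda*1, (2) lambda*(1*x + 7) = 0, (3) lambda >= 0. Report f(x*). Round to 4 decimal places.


Step 1: Try lambda = 0 (constraint inactive).
Stationarity: 2*9*x - 14 = 0
x* = 14/(2*9) = 7/9 = 0.7778 (rounded; the exact value 7/9 is used below)
Check constraint: 1*0.7778 = 0.7778 >= -7 -- satisfied.
Step 2: Compute optimal value.
f(x*) = 9*(7/9)^2 - 14*(7/9) = -5.4444


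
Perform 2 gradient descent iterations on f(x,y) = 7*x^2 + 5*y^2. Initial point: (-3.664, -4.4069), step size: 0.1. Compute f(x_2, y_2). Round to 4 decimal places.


Gradient descent on f(x,y) = 7*x^2 + 5*y^2.
Starting point: (-3.664, -4.4069), alpha = 0.1
Step 1: grad_x = 2*7*-3.664 = -51.296, grad_y = 2*5*-4.4069 = -44.069
  x_1 = -3.664 - 0.1*-51.296 = 1.4656
  y_1 = -4.4069 - 0.1*-44.069 = 0.0
Step 2: grad_x = 2*7*1.4656 = 20.5184, grad_y = 2*5*0.0 = 0.0
  x_2 = 1.4656 - 0.1*20.5184 = -0.5862
  y_2 = 0.0 - 0.1*0.0 = 0.0
f(-0.5862, 0.0) = 7*(-0.5862)^2 + 5*0.0^2 = 2.4057


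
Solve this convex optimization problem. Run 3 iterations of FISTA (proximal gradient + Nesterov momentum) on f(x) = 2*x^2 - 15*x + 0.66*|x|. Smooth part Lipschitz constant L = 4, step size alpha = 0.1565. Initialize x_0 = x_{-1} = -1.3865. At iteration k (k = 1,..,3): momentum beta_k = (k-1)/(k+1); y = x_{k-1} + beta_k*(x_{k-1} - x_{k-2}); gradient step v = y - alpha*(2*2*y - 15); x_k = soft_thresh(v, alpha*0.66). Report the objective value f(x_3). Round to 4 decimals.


FISTA on f(x) = 2*x^2 - 15*x + 0.66*|x|
L = 4, alpha = 0.1565
Iteration 1: beta = 0.0, y = -1.3865 + 0.0*(-1.3865 + 1.3865) = -1.3865
  grad(y) = -20.546, v = y - alpha*grad = 1.8289
  prox(v) = soft_thresh(1.8289, 0.1033) = 1.7257
Iteration 2: beta = 0.3333, y = 1.7257 + 0.3333*(1.7257 + 1.3865) = 2.763
  grad(y) = -3.9478, v = y - alpha*grad = 3.3809
  prox(v) = soft_thresh(3.3809, 0.1033) = 3.2776
Iteration 3: beta = 0.5, y = 3.2776 + 0.5*(3.2776 - 1.7257) = 4.0536
  grad(y) = 1.2142, v = y - alpha*grad = 3.8635
  prox(v) = soft_thresh(3.8635, 0.1033) = 3.7602
f(x_3) = 2*3.7602^2 - 15*3.7602 + 0.66*|3.7602| = -25.643


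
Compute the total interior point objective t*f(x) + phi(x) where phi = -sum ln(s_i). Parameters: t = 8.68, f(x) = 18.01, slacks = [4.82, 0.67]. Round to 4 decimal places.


Step 1: Compute log-barrier.
ln values: [1.5728, -0.4005]
phi = -(1.5728 - 0.4005) = -1.1723
Step 2: Compute augmented objective.
t*f(x) = 8.68*18.01 = 156.3268
Total = 156.3268 - 1.1723 = 155.1545


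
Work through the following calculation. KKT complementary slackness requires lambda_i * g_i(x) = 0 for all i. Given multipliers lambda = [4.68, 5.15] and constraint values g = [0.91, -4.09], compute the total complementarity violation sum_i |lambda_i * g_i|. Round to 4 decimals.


KKT complementary slackness check:
lambda_1 * g_1 = 4.68 * 0.91 = 4.2588
lambda_2 * g_2 = 5.15 * -4.09 = -21.0635
Total violation = 4.2588 + 21.0635 = 25.3223


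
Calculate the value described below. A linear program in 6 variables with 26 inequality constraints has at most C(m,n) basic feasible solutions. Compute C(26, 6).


Each vertex corresponds to some choice of n active constraints out of m, so the number of vertices is at most C(m, n) = m! / (n!(m-n)!).
m = 26, n = 6
Numerator: 26 * 25 * 24 * 23 * 22 * 21
Denominator: 6! = 720
C(26, 6) = 230230


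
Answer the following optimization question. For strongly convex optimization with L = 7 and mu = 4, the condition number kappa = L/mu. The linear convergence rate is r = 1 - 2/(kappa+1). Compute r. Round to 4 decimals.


Step 1: Compute the condition number.
kappa = L/mu = 7/4 = 1.75
Step 2: Compute the convergence rate.
r = 1 - 2/(kappa + 1) = 1 - 2*mu/(L + mu) = (L - mu)/(L + mu) = 3/11 = 0.2727


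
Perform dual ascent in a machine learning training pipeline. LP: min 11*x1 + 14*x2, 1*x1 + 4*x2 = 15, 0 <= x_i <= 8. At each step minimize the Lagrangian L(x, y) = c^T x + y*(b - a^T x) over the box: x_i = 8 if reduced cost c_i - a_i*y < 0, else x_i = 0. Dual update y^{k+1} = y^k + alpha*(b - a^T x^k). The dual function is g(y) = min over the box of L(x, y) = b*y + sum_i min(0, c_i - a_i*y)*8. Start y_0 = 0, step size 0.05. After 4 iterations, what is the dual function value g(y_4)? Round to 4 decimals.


Dual ascent for LP: min 11*x1 + 14*x2, 1*x1 + 4*x2 = 15, 0 <= x_i <= 8
Step 1: y^k = 0.0, reduced costs: (11.0, 14.0)
  x^k = (0.0, 0.0), subgradient = b - a^T x = 15.0
  y^{k+1} = 0.0 + 0.05*15.0 = 0.75
Step 2: y^k = 0.75, reduced costs: (10.25, 11.0)
  x^k = (0.0, 0.0), subgradient = b - a^T x = 15.0
  y^{k+1} = 0.75 + 0.05*15.0 = 1.5
Step 3: y^k = 1.5, reduced costs: (9.5, 8.0)
  x^k = (0.0, 0.0), subgradient = b - a^T x = 15.0
  y^{k+1} = 1.5 + 0.05*15.0 = 2.25
Step 4: y^k = 2.25, reduced costs: (8.75, 5.0)
  x^k = (0.0, 0.0), subgradient = b - a^T x = 15.0
  y^{k+1} = 2.25 + 0.05*15.0 = 3.0
Dual objective at y_4 = 3.0: reduced costs (8.0, 2.0), box minimizer x = (0.0, 0.0)
g(y_4) = b*y + (c1 - a1*y)*x1 + (c2 - a2*y)*x2 = 15*3.0 + 8.0*0.0 + 2.0*0.0 = 45.0 + 0.0 + 0.0 = 45.0


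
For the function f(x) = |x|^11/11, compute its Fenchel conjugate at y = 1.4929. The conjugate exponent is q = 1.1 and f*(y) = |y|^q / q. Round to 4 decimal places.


The conjugate exponent q satisfies 1/p + 1/q = 1.
p = 11, so q = 11/(11 - 1) = 1.1
|y|^q = 1.4929^1.1 = 1.5539
f*(1.4929) = 1.5539 / 1.1 = 1.4127


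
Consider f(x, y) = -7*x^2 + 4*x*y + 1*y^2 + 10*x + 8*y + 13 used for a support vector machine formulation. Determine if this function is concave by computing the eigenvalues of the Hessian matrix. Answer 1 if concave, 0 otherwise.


The Hessian of f(x,y) = -7*x^2 + 4*x*y + 1*y^2 + 10*x + 8*y + 13 is:
H = [[-14, 4], [4, 2]]
Trace = -14 + 2 = -12
Determinant = -14*2 - (4)^2 = -44
Discriminant = (-12)^2 - 4*-44 = 320.0
Eigenvalues: lambda_1 = -14.9443, lambda_2 = 2.9443
The function is not concave.

0


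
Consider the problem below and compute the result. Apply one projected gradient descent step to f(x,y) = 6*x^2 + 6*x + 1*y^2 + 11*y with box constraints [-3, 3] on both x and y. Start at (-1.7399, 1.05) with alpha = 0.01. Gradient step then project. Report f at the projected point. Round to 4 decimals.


Step 1: Compute gradient at (-1.7399, 1.05).
grad_x = 2*6*-1.7399 + 6 = -14.8788
grad_y = 2*1*1.05 + 11 = 13.1
Step 2: Gradient step.
x_raw = -1.7399 - 0.01*-14.8788 = -1.5911
y_raw = 1.05 - 0.01*13.1 = 0.919
Step 3: Project onto [-3, 3].
x_proj = clip(-1.5911) = -1.5911
y_proj = clip(0.919) = 0.919
Step 4: Evaluate f.
f(-1.5911, 0.919) = 16.5967


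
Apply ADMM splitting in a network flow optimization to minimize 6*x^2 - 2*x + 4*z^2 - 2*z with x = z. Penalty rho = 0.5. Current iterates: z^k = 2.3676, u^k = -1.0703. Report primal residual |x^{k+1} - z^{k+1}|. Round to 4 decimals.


ADMM iteration with rho = 0.5, z^k = 2.3676, u^k = -1.0703
Step 1: x-update.
Minimize 6*x^2 - 2*x + (0.5/2)*(x - 2.3676 - 1.0703)^2
FOC: (2*6 + 0.5)*x = 2 + 0.5*(2.3676 + 1.0703)
x^{k+1} = 0.2975
Step 2: z-update.
Minimize 4*z^2 - 2*z + (0.5/2)*(0.2975 - z - 1.0703)^2
FOC: (2*4 + 0.5)*z = 2 + 0.5*(0.2975 - 1.0703)
z^{k+1} = 0.1898
Step 3: u-update.
u^{k+1} = -1.0703 + 0.2975 - 0.1898 = -0.9626
Step 4: Primal residual = |0.2975 - 0.1898| = 0.1077


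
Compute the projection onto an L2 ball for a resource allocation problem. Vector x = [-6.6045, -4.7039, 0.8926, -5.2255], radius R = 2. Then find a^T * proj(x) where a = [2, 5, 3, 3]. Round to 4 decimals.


Step 1: Compute ||x|| (intermediates to 6 decimals).
||x|| = sqrt((-6.6045)^2 + (-4.7039)^2 + 0.8926^2 + (-5.2255)^2) = 9.687553
Step 2: Project.
Since ||x|| > R, scale = R/||x|| = 2/9.687553 = 0.20645, proj(x) = scale * x
proj(x) = [-1.363499, -0.97112, 0.184277, -1.078804]
Step 3: Dot product.
a^T * proj(x) = 2*(-1.363499) + 5*(-0.97112) + 3*0.184277 + 3*(-1.078804) = -10.2662


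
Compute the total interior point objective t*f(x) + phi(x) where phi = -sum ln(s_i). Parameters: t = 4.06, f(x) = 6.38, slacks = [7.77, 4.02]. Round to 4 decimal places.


Step 1: Compute log-barrier.
ln values: [2.0503, 1.3913]
phi = -(2.0503 + 1.3913) = -3.4416
Step 2: Compute augmented objective.
t*f(x) = 4.06*6.38 = 25.9028
Total = 25.9028 - 3.4416 = 22.4612


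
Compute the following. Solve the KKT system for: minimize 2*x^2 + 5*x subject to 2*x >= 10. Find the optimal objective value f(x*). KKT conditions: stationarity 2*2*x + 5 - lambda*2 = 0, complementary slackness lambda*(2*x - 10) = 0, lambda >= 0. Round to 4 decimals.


Step 1: Try lambda = 0 (constraint inactive).
x_unc = -5/(2*2) = -1.25
Check: 2*-1.25 = -2.5 < 10 -- violated!
Step 2: Constraint must be active: 2*x = 10
x* = 10/2 = 5.0
lambda = (2*2*5.0 + 5)/2 = 12.5
Step 3: Compute optimal value.
f(x*) = 2*5.0^2 + 5*5.0 = 75.0


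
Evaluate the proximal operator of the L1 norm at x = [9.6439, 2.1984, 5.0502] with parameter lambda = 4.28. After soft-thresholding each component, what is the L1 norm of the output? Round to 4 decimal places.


Soft-thresholding with lambda = 4.28:
prox(9.6439) = sign(9.6439)*max(|9.6439| - 4.28, 0) = 5.3639
prox(2.1984) = sign(2.1984)*max(|2.1984| - 4.28, 0) = 0.0
prox(5.0502) = sign(5.0502)*max(|5.0502| - 4.28, 0) = 0.7702
prox(x) = [5.3639, 0.0, 0.7702]
||prox(x)||_1 = 5.3639 + 0.0 + 0.7702 = 6.1341


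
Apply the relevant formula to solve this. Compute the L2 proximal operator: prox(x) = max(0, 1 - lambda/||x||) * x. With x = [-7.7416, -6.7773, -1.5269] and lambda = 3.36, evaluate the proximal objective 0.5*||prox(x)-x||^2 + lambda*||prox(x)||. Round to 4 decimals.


Step 1: Compute ||x||.
||x|| = 10.4017
Step 2: Compute scaling factor.
scale = max(0, 1 - 3.36/10.4017) = 0.677
Step 3: prox(x) = [-5.2409, -4.5881, -1.0337]
||prox(x)|| = 7.0417
Step 4: Proximal objective.
0.5*||prox-x||^2 = 5.6448
lambda*||prox|| = 23.6601
Total = 29.3049


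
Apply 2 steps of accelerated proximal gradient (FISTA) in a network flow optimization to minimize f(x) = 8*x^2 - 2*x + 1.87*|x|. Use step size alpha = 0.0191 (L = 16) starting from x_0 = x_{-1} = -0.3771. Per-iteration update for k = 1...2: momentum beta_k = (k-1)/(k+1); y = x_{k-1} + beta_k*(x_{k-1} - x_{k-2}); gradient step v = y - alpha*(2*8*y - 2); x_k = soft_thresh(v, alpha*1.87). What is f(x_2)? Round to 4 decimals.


FISTA on f(x) = 8*x^2 - 2*x + 1.87*|x|
L = 16, alpha = 0.0191
Iteration 1: beta = 0.0, y = -0.3771 + 0.0*(-0.3771 + 0.3771) = -0.3771
  grad(y) = -8.0336, v = y - alpha*grad = -0.2237
  prox(v) = soft_thresh(-0.2237, 0.0357) = -0.1879
Iteration 2: beta = 0.3333, y = -0.1879 + 0.3333*(-0.1879 + 0.3771) = -0.1249
  grad(y) = -3.9982, v = y - alpha*grad = -0.0485
  prox(v) = soft_thresh(-0.0485, 0.0357) = -0.0128
f(x_2) = 8*(-0.0128)^2 - 2*(-0.0128) + 1.87*|-0.0128| = 0.0509


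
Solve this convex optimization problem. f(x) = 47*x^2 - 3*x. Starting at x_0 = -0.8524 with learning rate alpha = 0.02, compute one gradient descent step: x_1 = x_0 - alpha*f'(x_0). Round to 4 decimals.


We compute the gradient at x_0 and apply the update.
f'(x) = 94*x - 3
f'(-0.8524) = 94*-0.8524 - 3 = -83.1256
x_1 = -0.8524 - 0.02*-83.1256 = 0.8101


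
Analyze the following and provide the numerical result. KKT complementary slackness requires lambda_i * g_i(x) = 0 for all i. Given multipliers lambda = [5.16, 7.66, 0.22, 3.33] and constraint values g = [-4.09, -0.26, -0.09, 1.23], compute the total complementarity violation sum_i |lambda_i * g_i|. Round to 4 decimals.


KKT complementary slackness check:
lambda_1 * g_1 = 5.16 * -4.09 = -21.1044
lambda_2 * g_2 = 7.66 * -0.26 = -1.9916
lambda_3 * g_3 = 0.22 * -0.09 = -0.0198
lambda_4 * g_4 = 3.33 * 1.23 = 4.0959
Total violation = 21.1044 + 1.9916 + 0.0198 + 4.0959 = 27.2117


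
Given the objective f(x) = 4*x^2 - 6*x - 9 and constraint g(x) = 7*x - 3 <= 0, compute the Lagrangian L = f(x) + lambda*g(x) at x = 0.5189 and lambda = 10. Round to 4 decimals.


Step 1: Evaluate f(x).
f(0.5189) = 4*0.5189^2 - 6*0.5189 - 9 = -11.0364
Step 2: Evaluate g(x).
g(0.5189) = 7*0.5189 - 3 = 0.6323
Step 3: Compute Lagrangian.
L = -11.0364 + 10*0.6323 = -4.7134


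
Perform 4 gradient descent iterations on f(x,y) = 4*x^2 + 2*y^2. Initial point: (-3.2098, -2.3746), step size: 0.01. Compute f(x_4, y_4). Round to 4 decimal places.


Gradient descent on f(x,y) = 4*x^2 + 2*y^2.
Starting point: (-3.2098, -2.3746), alpha = 0.01
Step 1: grad_x = 2*4*-3.2098 = -25.6784, grad_y = 2*2*-2.3746 = -9.4984
  x_1 = -3.2098 - 0.01*-25.6784 = -2.953
  y_1 = -2.3746 - 0.01*-9.4984 = -2.2796
Step 2: grad_x = 2*4*-2.953 = -23.6241, grad_y = 2*2*-2.2796 = -9.1185
  x_2 = -2.953 - 0.01*-23.6241 = -2.7168
  y_2 = -2.2796 - 0.01*-9.1185 = -2.1884
Step 3: grad_x = 2*4*-2.7168 = -21.7342, grad_y = 2*2*-2.1884 = -8.7537
  x_3 = -2.7168 - 0.01*-21.7342 = -2.4994
  y_3 = -2.1884 - 0.01*-8.7537 = -2.1009
Step 4: grad_x = 2*4*-2.4994 = -19.9955, grad_y = 2*2*-2.1009 = -8.4036
  x_4 = -2.4994 - 0.01*-19.9955 = -2.2995
  y_4 = -2.1009 - 0.01*-8.4036 = -2.0169
f(-2.2995, -2.0169) = 4*(-2.2995)^2 + 2*(-2.0169)^2 = 29.2858


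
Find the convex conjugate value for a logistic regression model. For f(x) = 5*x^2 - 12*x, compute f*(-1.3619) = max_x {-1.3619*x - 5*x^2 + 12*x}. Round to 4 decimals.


f*(y) = sup_x {y*x - a*x^2 - b*x} = sup_x {(y-b)*x - a*x^2}
FOC: (y - b) - 2a*x = 0 => x* = (y - b)/(2a)
x* = (-1.3619 + 12)/(2*5) = 1.0638
f*(-1.3619) = (y-b)^2/(4a) = (-1.3619 + 12)^2/(4*5)
= 113.1692/20 = 5.6585


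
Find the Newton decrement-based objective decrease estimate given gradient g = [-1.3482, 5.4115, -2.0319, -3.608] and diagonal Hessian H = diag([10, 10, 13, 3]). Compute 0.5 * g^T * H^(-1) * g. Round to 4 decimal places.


Step 1: H is diagonal, so H^(-1) * g = [-0.1348, 0.5412, -0.1563, -1.2027].
Step 2: g^T H^(-1) g = sum_i g_i^2 / H_ii
  = (-1.3482)^2/10 + (5.4115)^2/10 + (-2.0319)^2/13 + (-3.608)^2/3
  = 0.1818 + 2.9284 + 0.3176 + 4.3392 = 7.767
Step 3: Objective decrease = 0.5 * g^T H^(-1) g = 3.8835


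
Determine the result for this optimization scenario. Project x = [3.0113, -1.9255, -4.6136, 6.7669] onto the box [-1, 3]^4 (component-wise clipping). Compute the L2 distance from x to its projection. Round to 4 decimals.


Project each component onto [-1, 3].
clip(3.0113) = 3.0, clip(-1.9255) = -1.0, clip(-4.6136) = -1.0, clip(6.7669) = 3.0
Projection = [3.0, -1.0, -1.0, 3.0]
Squared diffs: [0.0001, 0.8566, 13.0581, 14.1895]
Distance = sqrt(28.1043) = 5.3014


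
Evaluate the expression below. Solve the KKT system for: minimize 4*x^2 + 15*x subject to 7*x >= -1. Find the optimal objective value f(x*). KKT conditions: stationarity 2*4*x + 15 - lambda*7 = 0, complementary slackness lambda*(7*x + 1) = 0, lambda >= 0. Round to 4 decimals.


Step 1: Try lambda = 0 (constraint inactive).
x_unc = -15/(2*4) = -1.875
Check: 7*-1.875 = -13.125 < -1 -- violated!
Step 2: Constraint must be active: 7*x = -1
x* = -1/7 = -0.1429 (rounded; the exact value -1/7 is used below)
lambda = (2*4*(-1/7) + 15)/7 = 1.9796
Step 3: Compute optimal value.
f(x*) = 4*(-1/7)^2 + 15*(-1/7) = -2.0612


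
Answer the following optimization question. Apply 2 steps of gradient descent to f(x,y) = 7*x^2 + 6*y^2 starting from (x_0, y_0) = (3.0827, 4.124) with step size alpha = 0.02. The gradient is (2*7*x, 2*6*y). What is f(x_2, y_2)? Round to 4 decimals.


Gradient descent on f(x,y) = 7*x^2 + 6*y^2.
Starting point: (3.0827, 4.124), alpha = 0.02
Step 1: grad_x = 2*7*3.0827 = 43.1578, grad_y = 2*6*4.124 = 49.488
  x_1 = 3.0827 - 0.02*43.1578 = 2.2195
  y_1 = 4.124 - 0.02*49.488 = 3.1342
Step 2: grad_x = 2*7*2.2195 = 31.0736, grad_y = 2*6*3.1342 = 37.6109
  x_2 = 2.2195 - 0.02*31.0736 = 1.5981
  y_2 = 3.1342 - 0.02*37.6109 = 2.382
f(1.5981, 2.382) = 7*1.5981^2 + 6*2.382^2 = 51.921


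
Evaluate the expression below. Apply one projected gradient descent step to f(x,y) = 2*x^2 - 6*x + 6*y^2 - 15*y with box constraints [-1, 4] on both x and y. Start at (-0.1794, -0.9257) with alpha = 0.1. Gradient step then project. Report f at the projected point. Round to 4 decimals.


Step 1: Compute gradient at (-0.1794, -0.9257).
grad_x = 2*2*-0.1794 - 6 = -6.7176
grad_y = 2*6*-0.9257 - 15 = -26.1084
Step 2: Gradient step.
x_raw = -0.1794 - 0.1*-6.7176 = 0.4924
y_raw = -0.9257 - 0.1*-26.1084 = 1.6851
Step 3: Project onto [-1, 4].
x_proj = clip(0.4924) = 0.4924
y_proj = clip(1.6851) = 1.6851
Step 4: Evaluate f.
f(0.4924, 1.6851) = -10.7082


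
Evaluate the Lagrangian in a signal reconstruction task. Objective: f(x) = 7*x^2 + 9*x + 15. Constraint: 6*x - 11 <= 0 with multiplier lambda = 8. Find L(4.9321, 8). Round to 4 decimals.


Step 1: Evaluate f(x).
f(4.9321) = 7*4.9321^2 + 9*4.9321 + 15 = 229.6682
Step 2: Evaluate g(x).
g(4.9321) = 6*4.9321 - 11 = 18.5926
Step 3: Compute Lagrangian.
L = 229.6682 + 8*18.5926 = 378.409


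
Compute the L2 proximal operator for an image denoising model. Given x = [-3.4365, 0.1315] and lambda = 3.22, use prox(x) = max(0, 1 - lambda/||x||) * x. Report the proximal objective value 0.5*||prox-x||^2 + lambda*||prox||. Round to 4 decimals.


Step 1: Compute ||x||.
||x|| = 3.439
Step 2: Compute scaling factor.
scale = max(0, 1 - 3.22/3.439) = 0.0637
Step 3: prox(x) = [-0.2189, 0.0084]
||prox(x)|| = 0.219
Step 4: Proximal objective.
0.5*||prox-x||^2 = 5.1842
lambda*||prox|| = 0.7052
Total = 5.8894


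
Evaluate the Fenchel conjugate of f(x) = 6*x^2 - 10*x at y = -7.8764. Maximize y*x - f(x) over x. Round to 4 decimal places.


f*(y) = sup_x {y*x - a*x^2 - b*x} = sup_x {(y-b)*x - a*x^2}
FOC: (y - b) - 2a*x = 0 => x* = (y - b)/(2a)
x* = (-7.8764 + 10)/(2*6) = 0.177
f*(-7.8764) = (y-b)^2/(4a) = (-7.8764 + 10)^2/(4*6)
= 4.5097/24 = 0.1879


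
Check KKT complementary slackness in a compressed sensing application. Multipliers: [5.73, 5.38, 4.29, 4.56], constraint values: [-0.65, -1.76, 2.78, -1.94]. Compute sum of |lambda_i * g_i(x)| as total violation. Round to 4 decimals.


KKT complementary slackness check:
lambda_1 * g_1 = 5.73 * -0.65 = -3.7245
lambda_2 * g_2 = 5.38 * -1.76 = -9.4688
lambda_3 * g_3 = 4.29 * 2.78 = 11.9262
lambda_4 * g_4 = 4.56 * -1.94 = -8.8464
Total violation = 3.7245 + 9.4688 + 11.9262 + 8.8464 = 33.9659


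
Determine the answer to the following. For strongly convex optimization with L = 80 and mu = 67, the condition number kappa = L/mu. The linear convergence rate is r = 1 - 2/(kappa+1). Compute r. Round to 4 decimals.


Step 1: Compute the condition number.
kappa = L/mu = 80/67 = 1.194
Step 2: Compute the convergence rate.
r = 1 - 2/(kappa + 1) = 1 - 2*mu/(L + mu) = (L - mu)/(L + mu) = 13/147 = 0.0884


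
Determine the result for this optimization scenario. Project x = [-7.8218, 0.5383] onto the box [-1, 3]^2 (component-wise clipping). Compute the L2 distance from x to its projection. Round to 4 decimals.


Project each component onto [-1, 3].
clip(-7.8218) = -1.0, clip(0.5383) = 0.5383
Projection = [-1.0, 0.5383]
Squared diffs: [46.537, 0.0]
Distance = sqrt(46.537) = 6.8218


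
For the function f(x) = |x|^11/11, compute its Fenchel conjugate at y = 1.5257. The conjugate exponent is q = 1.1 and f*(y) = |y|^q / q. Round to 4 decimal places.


The conjugate exponent q satisfies 1/p + 1/q = 1.
p = 11, so q = 11/(11 - 1) = 1.1
|y|^q = 1.5257^1.1 = 1.5915
f*(1.5257) = 1.5915 / 1.1 = 1.4468


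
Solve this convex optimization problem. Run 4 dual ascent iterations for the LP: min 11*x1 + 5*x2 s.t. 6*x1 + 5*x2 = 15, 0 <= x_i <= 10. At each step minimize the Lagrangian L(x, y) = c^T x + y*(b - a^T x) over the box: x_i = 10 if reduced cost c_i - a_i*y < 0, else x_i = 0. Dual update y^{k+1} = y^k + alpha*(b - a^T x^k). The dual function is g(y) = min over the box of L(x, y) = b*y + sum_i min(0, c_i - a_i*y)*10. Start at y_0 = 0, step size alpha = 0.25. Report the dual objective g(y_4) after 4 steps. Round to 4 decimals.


Dual ascent for LP: min 11*x1 + 5*x2, 6*x1 + 5*x2 = 15, 0 <= x_i <= 10
Step 1: y^k = 0.0, reduced costs: (11.0, 5.0)
  x^k = (0.0, 0.0), subgradient = b - a^T x = 15.0
  y^{k+1} = 0.0 + 0.25*15.0 = 3.75
Step 2: y^k = 3.75, reduced costs: (-11.5, -13.75)
  x^k = (10.0, 10.0), subgradient = b - a^T x = -95.0
  y^{k+1} = 3.75 + 0.25*-95.0 = -20.0
Step 3: y^k = -20.0, reduced costs: (131.0, 105.0)
  x^k = (0.0, 0.0), subgradient = b - a^T x = 15.0
  y^{k+1} = -20.0 + 0.25*15.0 = -16.25
Step 4: y^k = -16.25, reduced costs: (108.5, 86.25)
  x^k = (0.0, 0.0), subgradient = b - a^T x = 15.0
  y^{k+1} = -16.25 + 0.25*15.0 = -12.5
Dual objective at y_4 = -12.5: reduced costs (86.0, 67.5), box minimizer x = (0.0, 0.0)
g(y_4) = b*y + (c1 - a1*y)*x1 + (c2 - a2*y)*x2 = 15*(-12.5) + 86.0*0.0 + 67.5*0.0 = -187.5 + 0.0 + 0.0 = -187.5


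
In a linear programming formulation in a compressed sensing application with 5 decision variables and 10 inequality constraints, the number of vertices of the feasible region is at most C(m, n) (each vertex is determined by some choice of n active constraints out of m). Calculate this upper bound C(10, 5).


Each vertex corresponds to some choice of n active constraints out of m, so the number of vertices is at most C(m, n) = m! / (n!(m-n)!).
m = 10, n = 5
Numerator: 10 * 9 * 8 * 7 * 6
Denominator: 5! = 120
C(10, 5) = 252


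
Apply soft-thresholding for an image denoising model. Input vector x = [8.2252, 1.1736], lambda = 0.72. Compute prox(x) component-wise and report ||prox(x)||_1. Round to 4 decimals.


Soft-thresholding with lambda = 0.72:
prox(8.2252) = sign(8.2252)*max(|8.2252| - 0.72, 0) = 7.5052
prox(1.1736) = sign(1.1736)*max(|1.1736| - 0.72, 0) = 0.4536
prox(x) = [7.5052, 0.4536]
||prox(x)||_1 = 7.5052 + 0.4536 = 7.9588


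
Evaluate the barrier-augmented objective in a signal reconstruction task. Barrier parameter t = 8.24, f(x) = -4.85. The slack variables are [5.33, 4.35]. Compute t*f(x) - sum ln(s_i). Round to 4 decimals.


Step 1: Compute log-barrier.
ln values: [1.6734, 1.4702]
phi = -(1.6734 + 1.4702) = -3.1435
Step 2: Compute augmented objective.
t*f(x) = 8.24*-4.85 = -39.964
Total = -39.964 - 3.1435 = -43.1075


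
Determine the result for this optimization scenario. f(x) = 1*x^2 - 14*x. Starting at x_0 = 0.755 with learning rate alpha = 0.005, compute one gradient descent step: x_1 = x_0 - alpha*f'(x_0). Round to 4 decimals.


We compute the gradient at x_0 and apply the update.
f'(x) = 2*x - 14
f'(0.755) = 2*0.755 - 14 = -12.49
x_1 = 0.755 - 0.005*-12.49 = 0.8175


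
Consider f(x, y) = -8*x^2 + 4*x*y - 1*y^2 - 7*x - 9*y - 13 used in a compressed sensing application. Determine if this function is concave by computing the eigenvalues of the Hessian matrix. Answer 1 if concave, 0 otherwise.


The Hessian of f(x,y) = -8*x^2 + 4*x*y - 1*y^2 - 7*x - 9*y - 13 is:
H = [[-16, 4], [4, -2]]
Trace = -16 - 2 = -18
Determinant = -16*-2 - (4)^2 = 16
Discriminant = (-18)^2 - 4*16 = 260.0
Eigenvalues: lambda_1 = -17.0623, lambda_2 = -0.9377
The function is concave.

1


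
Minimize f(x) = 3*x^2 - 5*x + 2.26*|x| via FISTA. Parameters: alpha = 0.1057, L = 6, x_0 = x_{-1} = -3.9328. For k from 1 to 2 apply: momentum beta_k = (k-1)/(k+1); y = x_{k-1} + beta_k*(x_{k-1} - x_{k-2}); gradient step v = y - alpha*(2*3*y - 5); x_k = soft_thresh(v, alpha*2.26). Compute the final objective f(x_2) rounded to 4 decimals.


FISTA on f(x) = 3*x^2 - 5*x + 2.26*|x|
L = 6, alpha = 0.1057
Iteration 1: beta = 0.0, y = -3.9328 + 0.0*(-3.9328 + 3.9328) = -3.9328
  grad(y) = -28.5968, v = y - alpha*grad = -0.9101
  prox(v) = soft_thresh(-0.9101, 0.2389) = -0.6712
Iteration 2: beta = 0.3333, y = -0.6712 + 0.3333*(-0.6712 + 3.9328) = 0.416
  grad(y) = -2.5043, v = y - alpha*grad = 0.6807
  prox(v) = soft_thresh(0.6807, 0.2389) = 0.4418
f(x_2) = 3*0.4418^2 - 5*0.4418 + 2.26*|0.4418| = -0.625


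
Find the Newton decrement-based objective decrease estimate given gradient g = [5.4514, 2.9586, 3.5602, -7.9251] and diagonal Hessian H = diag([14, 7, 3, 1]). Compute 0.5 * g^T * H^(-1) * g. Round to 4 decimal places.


Step 1: H is diagonal, so H^(-1) * g = [0.3894, 0.4227, 1.1867, -7.9251].
Step 2: g^T H^(-1) g = sum_i g_i^2 / H_ii
  = (5.4514)^2/14 + (2.9586)^2/7 + (3.5602)^2/3 + (-7.9251)^2/1
  = 2.1227 + 1.2505 + 4.225 + 62.8072 = 70.4054
Step 3: Objective decrease = 0.5 * g^T H^(-1) g = 35.2027


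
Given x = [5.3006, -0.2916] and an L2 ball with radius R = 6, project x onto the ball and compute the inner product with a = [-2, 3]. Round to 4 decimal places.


Step 1: Compute ||x|| (intermediates to 6 decimals).
||x|| = sqrt(5.3006^2 + (-0.2916)^2) = 5.308615
Step 2: Project.
Since ||x|| <= R, proj = x (no scaling needed).
proj(x) = [5.3006, -0.2916]
Step 3: Dot product.
a^T * proj(x) = -2*5.3006 + 3*(-0.2916) = -11.476


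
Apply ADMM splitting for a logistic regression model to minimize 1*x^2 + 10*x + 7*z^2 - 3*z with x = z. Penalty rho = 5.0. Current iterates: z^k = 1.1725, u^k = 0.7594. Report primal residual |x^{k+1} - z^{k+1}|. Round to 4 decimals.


ADMM iteration with rho = 5.0, z^k = 1.1725, u^k = 0.7594
Step 1: x-update.
Minimize 1*x^2 + 10*x + (5.0/2)*(x - 1.1725 + 0.7594)^2
FOC: (2*1 + 5.0)*x = -10 + 5.0*(1.1725 - 0.7594)
x^{k+1} = -1.1335
Step 2: z-update.
Minimize 7*z^2 - 3*z + (5.0/2)*(-1.1335 - z + 0.7594)^2
FOC: (2*7 + 5.0)*z = 3 + 5.0*(-1.1335 + 0.7594)
z^{k+1} = 0.0594
Step 3: u-update.
u^{k+1} = 0.7594 - 1.1335 - 0.0594 = -0.4335
Step 4: Primal residual = |-1.1335 - 0.0594| = 1.1929


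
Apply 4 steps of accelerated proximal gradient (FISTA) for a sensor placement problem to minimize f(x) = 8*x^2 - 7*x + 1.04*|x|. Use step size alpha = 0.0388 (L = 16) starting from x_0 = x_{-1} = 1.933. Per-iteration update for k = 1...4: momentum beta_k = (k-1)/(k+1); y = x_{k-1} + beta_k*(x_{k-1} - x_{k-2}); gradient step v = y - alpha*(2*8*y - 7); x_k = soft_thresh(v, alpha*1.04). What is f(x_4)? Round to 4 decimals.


FISTA on f(x) = 8*x^2 - 7*x + 1.04*|x|
L = 16, alpha = 0.0388
Iteration 1: beta = 0.0, y = 1.933 + 0.0*(1.933 - 1.933) = 1.933
  grad(y) = 23.928, v = y - alpha*grad = 1.0046
  prox(v) = soft_thresh(1.0046, 0.0404) = 0.9642
Iteration 2: beta = 0.3333, y = 0.9642 + 0.3333*(0.9642 - 1.933) = 0.6413
  grad(y) = 3.2612, v = y - alpha*grad = 0.5148
  prox(v) = soft_thresh(0.5148, 0.0404) = 0.4744
Iteration 3: beta = 0.5, y = 0.4744 + 0.5*(0.4744 - 0.9642) = 0.2295
  grad(y) = -3.3274, v = y - alpha*grad = 0.3586
  prox(v) = soft_thresh(0.3586, 0.0404) = 0.3183
Iteration 4: beta = 0.6, y = 0.3183 + 0.6*(0.3183 - 0.4744) = 0.2246
  grad(y) = -3.4064, v = y - alpha*grad = 0.3568
  prox(v) = soft_thresh(0.3568, 0.0404) = 0.3164
f(x_4) = 8*0.3164^2 - 7*0.3164 + 1.04*|0.3164| = -1.0849


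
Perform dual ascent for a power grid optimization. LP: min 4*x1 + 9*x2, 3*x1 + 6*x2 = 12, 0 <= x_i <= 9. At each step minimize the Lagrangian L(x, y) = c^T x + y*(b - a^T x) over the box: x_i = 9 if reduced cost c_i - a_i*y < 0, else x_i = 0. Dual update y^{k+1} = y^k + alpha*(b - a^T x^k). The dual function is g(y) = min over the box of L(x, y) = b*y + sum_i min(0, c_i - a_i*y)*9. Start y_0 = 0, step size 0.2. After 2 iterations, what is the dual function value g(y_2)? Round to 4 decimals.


Dual ascent for LP: min 4*x1 + 9*x2, 3*x1 + 6*x2 = 12, 0 <= x_i <= 9
Step 1: y^k = 0.0, reduced costs: (4.0, 9.0)
  x^k = (0.0, 0.0), subgradient = b - a^T x = 12.0
  y^{k+1} = 0.0 + 0.2*12.0 = 2.4
Step 2: y^k = 2.4, reduced costs: (-3.2, -5.4)
  x^k = (9.0, 9.0), subgradient = b - a^T x = -69.0
  y^{k+1} = 2.4 + 0.2*-69.0 = -11.4
Dual objective at y_2 = -11.4: reduced costs (38.2, 77.4), box minimizer x = (0.0, 0.0)
g(y_2) = b*y + (c1 - a1*y)*x1 + (c2 - a2*y)*x2 = 12*(-11.4) + 38.2*0.0 + 77.4*0.0 = -136.8 + 0.0 + 0.0 = -136.8


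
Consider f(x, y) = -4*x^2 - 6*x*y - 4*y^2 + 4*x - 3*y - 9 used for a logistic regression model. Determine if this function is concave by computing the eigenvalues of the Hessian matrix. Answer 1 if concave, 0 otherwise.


The Hessian of f(x,y) = -4*x^2 - 6*x*y - 4*y^2 + 4*x - 3*y - 9 is:
H = [[-8, -6], [-6, -8]]
Trace = -8 - 8 = -16
Determinant = -8*-8 - (-6)^2 = 28
Discriminant = (-16)^2 - 4*28 = 144.0
Eigenvalues: lambda_1 = -14.0, lambda_2 = -2.0
The function is concave.

1


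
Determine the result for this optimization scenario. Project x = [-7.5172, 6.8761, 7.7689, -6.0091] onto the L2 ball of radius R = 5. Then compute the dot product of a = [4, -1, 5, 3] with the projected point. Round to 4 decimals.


Step 1: Compute ||x|| (intermediates to 6 decimals).
||x|| = sqrt((-7.5172)^2 + 6.8761^2 + 7.7689^2 + (-6.0091)^2) = 14.151118
Step 2: Project.
Since ||x|| > R, scale = R/||x|| = 5/14.151118 = 0.353329, proj(x) = scale * x
proj(x) = [-2.656045, 2.429526, 2.744978, -2.123189]
Step 3: Dot product.
a^T * proj(x) = 4*(-2.656045) - 1*2.429526 + 5*2.744978 + 3*(-2.123189) = -5.6984


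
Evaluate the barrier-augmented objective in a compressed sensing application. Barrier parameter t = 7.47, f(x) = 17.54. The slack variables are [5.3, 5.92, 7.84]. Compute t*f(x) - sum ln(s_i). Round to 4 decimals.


Step 1: Compute log-barrier.
ln values: [1.6677, 1.7783, 2.0592]
phi = -(1.6677 + 1.7783 + 2.0592) = -5.5053
Step 2: Compute augmented objective.
t*f(x) = 7.47*17.54 = 131.0238
Total = 131.0238 - 5.5053 = 125.5185


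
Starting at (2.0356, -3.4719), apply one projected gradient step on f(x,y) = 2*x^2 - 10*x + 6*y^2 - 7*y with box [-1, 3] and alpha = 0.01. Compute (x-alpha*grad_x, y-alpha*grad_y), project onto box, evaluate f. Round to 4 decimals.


Step 1: Compute gradient at (2.0356, -3.4719).
grad_x = 2*2*2.0356 - 10 = -1.8576
grad_y = 2*6*-3.4719 - 7 = -48.6628
Step 2: Gradient step.
x_raw = 2.0356 - 0.01*-1.8576 = 2.0542
y_raw = -3.4719 - 0.01*-48.6628 = -2.9853
Step 3: Project onto [-1, 3].
x_proj = clip(2.0542) = 2.0542
y_proj = clip(-2.9853) = -1.0
Step 4: Evaluate f.
f(2.0542, -1.0) = 0.8975


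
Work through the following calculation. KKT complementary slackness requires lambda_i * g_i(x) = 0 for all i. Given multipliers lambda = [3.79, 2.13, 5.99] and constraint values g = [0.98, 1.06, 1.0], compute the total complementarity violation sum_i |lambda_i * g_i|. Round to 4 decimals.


KKT complementary slackness check:
lambda_1 * g_1 = 3.79 * 0.98 = 3.7142
lambda_2 * g_2 = 2.13 * 1.06 = 2.2578
lambda_3 * g_3 = 5.99 * 1.0 = 5.99
Total violation = 3.7142 + 2.2578 + 5.99 = 11.962


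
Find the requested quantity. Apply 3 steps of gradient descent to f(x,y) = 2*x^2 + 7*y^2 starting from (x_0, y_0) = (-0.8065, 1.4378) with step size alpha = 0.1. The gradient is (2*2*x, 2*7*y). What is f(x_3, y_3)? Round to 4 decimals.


Gradient descent on f(x,y) = 2*x^2 + 7*y^2.
Starting point: (-0.8065, 1.4378), alpha = 0.1
Step 1: grad_x = 2*2*-0.8065 = -3.226, grad_y = 2*7*1.4378 = 20.1292
  x_1 = -0.8065 - 0.1*-3.226 = -0.4839
  y_1 = 1.4378 - 0.1*20.1292 = -0.5751
Step 2: grad_x = 2*2*-0.4839 = -1.9356, grad_y = 2*7*-0.5751 = -8.0517
  x_2 = -0.4839 - 0.1*-1.9356 = -0.2903
  y_2 = -0.5751 - 0.1*-8.0517 = 0.23
Step 3: grad_x = 2*2*-0.2903 = -1.1614, grad_y = 2*7*0.23 = 3.2207
  x_3 = -0.2903 - 0.1*-1.1614 = -0.1742
  y_3 = 0.23 - 0.1*3.2207 = -0.092
f(-0.1742, -0.092) = 2*(-0.1742)^2 + 7*(-0.092)^2 = 0.12


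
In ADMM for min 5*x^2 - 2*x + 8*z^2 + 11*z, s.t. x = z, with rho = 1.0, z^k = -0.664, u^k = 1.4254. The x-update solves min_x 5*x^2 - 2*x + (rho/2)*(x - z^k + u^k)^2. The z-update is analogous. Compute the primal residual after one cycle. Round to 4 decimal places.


ADMM iteration with rho = 1.0, z^k = -0.664, u^k = 1.4254
Step 1: x-update.
Minimize 5*x^2 - 2*x + (1.0/2)*(x + 0.664 + 1.4254)^2
FOC: (2*5 + 1.0)*x = 2 + 1.0*(-0.664 - 1.4254)
x^{k+1} = -0.0081
Step 2: z-update.
Minimize 8*z^2 + 11*z + (1.0/2)*(-0.0081 - z + 1.4254)^2
FOC: (2*8 + 1.0)*z = -11 + 1.0*(-0.0081 + 1.4254)
z^{k+1} = -0.5637
Step 3: u-update.
u^{k+1} = 1.4254 - 0.0081 + 0.5637 = 1.981
Step 4: Primal residual = |-0.0081 + 0.5637| = 0.5556


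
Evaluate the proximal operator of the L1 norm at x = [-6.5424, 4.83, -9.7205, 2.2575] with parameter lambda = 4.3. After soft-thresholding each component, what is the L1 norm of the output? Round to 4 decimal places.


Soft-thresholding with lambda = 4.3:
prox(-6.5424) = sign(-6.5424)*max(|-6.5424| - 4.3, 0) = -2.2424
prox(4.83) = sign(4.83)*max(|4.83| - 4.3, 0) = 0.53
prox(-9.7205) = sign(-9.7205)*max(|-9.7205| - 4.3, 0) = -5.4205
prox(2.2575) = sign(2.2575)*max(|2.2575| - 4.3, 0) = 0.0
prox(x) = [-2.2424, 0.53, -5.4205, 0.0]
||prox(x)||_1 = 2.2424 + 0.53 + 5.4205 + 0.0 = 8.1929


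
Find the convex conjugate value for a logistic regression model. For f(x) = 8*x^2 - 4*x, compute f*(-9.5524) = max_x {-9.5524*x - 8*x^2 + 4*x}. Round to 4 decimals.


f*(y) = sup_x {y*x - a*x^2 - b*x} = sup_x {(y-b)*x - a*x^2}
FOC: (y - b) - 2a*x = 0 => x* = (y - b)/(2a)
x* = (-9.5524 + 4)/(2*8) = -0.347
f*(-9.5524) = (y-b)^2/(4a) = (-9.5524 + 4)^2/(4*8)
= 30.8291/32 = 0.9634


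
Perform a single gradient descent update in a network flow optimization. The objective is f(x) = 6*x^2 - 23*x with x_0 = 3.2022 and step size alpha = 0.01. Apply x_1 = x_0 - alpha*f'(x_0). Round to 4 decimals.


We compute the gradient at x_0 and apply the update.
f'(x) = 12*x - 23
f'(3.2022) = 12*3.2022 - 23 = 15.4264
x_1 = 3.2022 - 0.01*15.4264 = 3.0479


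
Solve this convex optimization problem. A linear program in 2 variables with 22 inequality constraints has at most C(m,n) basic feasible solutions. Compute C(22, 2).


Each vertex corresponds to some choice of n active constraints out of m, so the number of vertices is at most C(m, n) = m! / (n!(m-n)!).
m = 22, n = 2
Numerator: 22 * 21
Denominator: 2! = 2
C(22, 2) = 231


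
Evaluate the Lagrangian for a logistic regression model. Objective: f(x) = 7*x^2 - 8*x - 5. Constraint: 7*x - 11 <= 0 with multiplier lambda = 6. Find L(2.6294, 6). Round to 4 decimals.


Step 1: Evaluate f(x).
f(2.6294) = 7*2.6294^2 - 8*2.6294 - 5 = 22.361
Step 2: Evaluate g(x).
g(2.6294) = 7*2.6294 - 11 = 7.4058
Step 3: Compute Lagrangian.
L = 22.361 + 6*7.4058 = 66.7958


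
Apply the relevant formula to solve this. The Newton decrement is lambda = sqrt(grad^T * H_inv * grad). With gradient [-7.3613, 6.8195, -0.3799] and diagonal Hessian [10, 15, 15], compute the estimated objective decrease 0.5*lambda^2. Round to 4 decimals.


Step 1: H is diagonal, so H^(-1) * g = [-0.7361, 0.4546, -0.0253].
Step 2: g^T H^(-1) g = sum_i g_i^2 / H_ii
  = (-7.3613)^2/10 + (6.8195)^2/15 + (-0.3799)^2/15
  = 5.4189 + 3.1004 + 0.0096 = 8.5289
Step 3: Objective decrease = 0.5 * g^T H^(-1) g = 4.2644


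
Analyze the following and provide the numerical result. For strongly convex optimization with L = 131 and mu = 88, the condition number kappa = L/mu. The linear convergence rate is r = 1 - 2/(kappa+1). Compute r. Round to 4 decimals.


Step 1: Compute the condition number.
kappa = L/mu = 131/88 = 1.4886
Step 2: Compute the convergence rate.
r = 1 - 2/(kappa + 1) = 1 - 2*mu/(L + mu) = (L - mu)/(L + mu) = 43/219 = 0.1963


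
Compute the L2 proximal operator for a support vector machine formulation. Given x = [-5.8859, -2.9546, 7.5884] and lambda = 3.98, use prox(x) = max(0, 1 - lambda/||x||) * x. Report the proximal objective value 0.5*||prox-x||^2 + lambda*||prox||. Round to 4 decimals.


Step 1: Compute ||x||.
||x|| = 10.0478
Step 2: Compute scaling factor.
scale = max(0, 1 - 3.98/10.0478) = 0.6039
Step 3: prox(x) = [-3.5544, -1.7843, 4.5826]
||prox(x)|| = 6.0678
Step 4: Proximal objective.
0.5*||prox-x||^2 = 7.9202
lambda*||prox|| = 24.1498
Total = 32.0698
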